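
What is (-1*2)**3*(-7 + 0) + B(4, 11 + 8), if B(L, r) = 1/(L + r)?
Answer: 1289/23 ≈ 56.043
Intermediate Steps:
(-1*2)**3*(-7 + 0) + B(4, 11 + 8) = (-1*2)**3*(-7 + 0) + 1/(4 + (11 + 8)) = (-2)**3*(-7) + 1/(4 + 19) = -8*(-7) + 1/23 = 56 + 1/23 = 1289/23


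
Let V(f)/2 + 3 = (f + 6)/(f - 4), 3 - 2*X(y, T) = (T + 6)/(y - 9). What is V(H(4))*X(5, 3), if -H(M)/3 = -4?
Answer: -63/16 ≈ -3.9375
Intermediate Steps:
X(y, T) = 3/2 - (6 + T)/(2*(-9 + y)) (X(y, T) = 3/2 - (T + 6)/(2*(y - 9)) = 3/2 - (6 + T)/(2*(-9 + y)))
H(M) = 12 (H(M) = -3*(-4) = 12)
V(f) = -6 + 2*(6 + f)/(-4 + f) (V(f) = -6 + 2*((f + 6)/(f - 4)) = -6 + 2*((6 + f)/(-4 + f)) = -6 + 2*(6 + f)/(-4 + f))
V(H(4))*X(5, 3) = (4*(9 - 1*12)/(-4 + 12))*((-33 - 1*3 + 3*5)/(2*(-9 + 5))) = (4*(9 - 12)/8)*((½)*(-33 - 3 + 15)/(-4)) = (4*(⅛)*(-3))*((½)*(-¼)*(-21)) = -3/2*21/8 = -63/16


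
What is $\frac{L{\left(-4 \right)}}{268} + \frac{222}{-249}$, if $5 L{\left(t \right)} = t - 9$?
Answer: $- \frac{100239}{111220} \approx -0.90127$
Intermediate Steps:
$L{\left(t \right)} = - \frac{9}{5} + \frac{t}{5}$ ($L{\left(t \right)} = \frac{t - 9}{5} = \frac{-9 + t}{5} = - \frac{9}{5} + \frac{t}{5}$)
$\frac{L{\left(-4 \right)}}{268} + \frac{222}{-249} = \frac{- \frac{9}{5} + \frac{1}{5} \left(-4\right)}{268} + \frac{222}{-249} = \left(- \frac{9}{5} - \frac{4}{5}\right) \frac{1}{268} + 222 \left(- \frac{1}{249}\right) = \left(- \frac{13}{5}\right) \frac{1}{268} - \frac{74}{83} = - \frac{13}{1340} - \frac{74}{83} = - \frac{100239}{111220}$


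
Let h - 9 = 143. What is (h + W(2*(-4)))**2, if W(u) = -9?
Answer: 20449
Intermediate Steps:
h = 152 (h = 9 + 143 = 152)
(h + W(2*(-4)))**2 = (152 - 9)**2 = 143**2 = 20449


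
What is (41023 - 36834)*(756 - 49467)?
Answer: -204050379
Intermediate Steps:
(41023 - 36834)*(756 - 49467) = 4189*(-48711) = -204050379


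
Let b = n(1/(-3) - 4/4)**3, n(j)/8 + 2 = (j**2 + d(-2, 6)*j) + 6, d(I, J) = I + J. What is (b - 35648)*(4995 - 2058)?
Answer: -25409576896/243 ≈ -1.0457e+8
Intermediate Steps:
n(j) = 32 + 8*j**2 + 32*j (n(j) = -16 + 8*((j**2 + (-2 + 6)*j) + 6) = -16 + 8*((j**2 + 4*j) + 6) = -16 + 8*(6 + j**2 + 4*j) = -16 + (48 + 8*j**2 + 32*j) = 32 + 8*j**2 + 32*j)
b = 32768/729 (b = (32 + 8*(1/(-3) - 4/4)**2 + 32*(1/(-3) - 4/4))**3 = (32 + 8*(1*(-1/3) - 4*1/4)**2 + 32*(1*(-1/3) - 4*1/4))**3 = (32 + 8*(-1/3 - 1)**2 + 32*(-1/3 - 1))**3 = (32 + 8*(-4/3)**2 + 32*(-4/3))**3 = (32 + 8*(16/9) - 128/3)**3 = (32 + 128/9 - 128/3)**3 = (32/9)**3 = 32768/729 ≈ 44.949)
(b - 35648)*(4995 - 2058) = (32768/729 - 35648)*(4995 - 2058) = -25954624/729*2937 = -25409576896/243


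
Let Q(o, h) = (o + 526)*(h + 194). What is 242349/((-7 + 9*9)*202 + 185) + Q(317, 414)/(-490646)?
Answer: 55575619551/3712472959 ≈ 14.970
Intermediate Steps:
Q(o, h) = (194 + h)*(526 + o) (Q(o, h) = (526 + o)*(194 + h) = (194 + h)*(526 + o))
242349/((-7 + 9*9)*202 + 185) + Q(317, 414)/(-490646) = 242349/((-7 + 9*9)*202 + 185) + (102044 + 194*317 + 526*414 + 414*317)/(-490646) = 242349/((-7 + 81)*202 + 185) + (102044 + 61498 + 217764 + 131238)*(-1/490646) = 242349/(74*202 + 185) + 512544*(-1/490646) = 242349/(14948 + 185) - 256272/245323 = 242349/15133 - 256272/245323 = 55575619551/3712472959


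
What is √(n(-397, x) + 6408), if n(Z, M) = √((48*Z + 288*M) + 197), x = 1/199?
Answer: √(253763208 + 199*I*√746777947)/199 ≈ 80.055 + 0.85768*I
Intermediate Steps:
x = 1/199 ≈ 0.0050251
n(Z, M) = √(197 + 48*Z + 288*M)
√(n(-397, x) + 6408) = √(√(197 + 48*(-397) + 288*(1/199)) + 6408) = √(√(197 - 19056 + 288/199) + 6408) = √(√(-3752653/199) + 6408) = √(I*√746777947/199 + 6408) = √(6408 + I*√746777947/199)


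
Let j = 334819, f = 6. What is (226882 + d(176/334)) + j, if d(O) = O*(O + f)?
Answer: 15665375109/27889 ≈ 5.6170e+5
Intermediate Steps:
d(O) = O*(6 + O) (d(O) = O*(O + 6) = O*(6 + O))
(226882 + d(176/334)) + j = (226882 + (176/334)*(6 + 176/334)) + 334819 = (226882 + (176*(1/334))*(6 + 176*(1/334))) + 334819 = (226882 + 88*(6 + 88/167)/167) + 334819 = (226882 + (88/167)*(1090/167)) + 334819 = (226882 + 95920/27889) + 334819 = 6327608018/27889 + 334819 = 15665375109/27889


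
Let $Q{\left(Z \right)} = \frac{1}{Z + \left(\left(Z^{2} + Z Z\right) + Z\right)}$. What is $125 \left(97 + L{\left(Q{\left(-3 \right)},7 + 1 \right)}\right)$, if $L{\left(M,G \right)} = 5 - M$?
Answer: $\frac{152875}{12} \approx 12740.0$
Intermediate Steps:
$Q{\left(Z \right)} = \frac{1}{2 Z + 2 Z^{2}}$ ($Q{\left(Z \right)} = \frac{1}{Z + \left(\left(Z^{2} + Z^{2}\right) + Z\right)} = \frac{1}{Z + \left(2 Z^{2} + Z\right)} = \frac{1}{Z + \left(Z + 2 Z^{2}\right)} = \frac{1}{2 Z + 2 Z^{2}}$)
$125 \left(97 + L{\left(Q{\left(-3 \right)},7 + 1 \right)}\right) = 125 \left(97 + \left(5 - \frac{1}{2 \left(-3\right) \left(1 - 3\right)}\right)\right) = 125 \left(97 + \left(5 - \frac{1}{2} \left(- \frac{1}{3}\right) \frac{1}{-2}\right)\right) = 125 \left(97 + \left(5 - \frac{1}{2} \left(- \frac{1}{3}\right) \left(- \frac{1}{2}\right)\right)\right) = 125 \left(97 + \left(5 - \frac{1}{12}\right)\right) = 125 \left(97 + \frac{59}{12}\right) = 125 \cdot \frac{1223}{12} = \frac{152875}{12}$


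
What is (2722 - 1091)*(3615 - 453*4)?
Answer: 2940693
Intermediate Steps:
(2722 - 1091)*(3615 - 453*4) = 1631*(3615 - 1812) = 1631*1803 = 2940693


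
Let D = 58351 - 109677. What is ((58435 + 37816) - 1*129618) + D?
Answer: -84693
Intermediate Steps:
D = -51326
((58435 + 37816) - 1*129618) + D = ((58435 + 37816) - 1*129618) - 51326 = (96251 - 129618) - 51326 = -33367 - 51326 = -84693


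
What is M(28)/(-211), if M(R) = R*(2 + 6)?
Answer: -224/211 ≈ -1.0616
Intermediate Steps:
M(R) = 8*R (M(R) = R*8 = 8*R)
M(28)/(-211) = (8*28)/(-211) = 224*(-1/211) = -224/211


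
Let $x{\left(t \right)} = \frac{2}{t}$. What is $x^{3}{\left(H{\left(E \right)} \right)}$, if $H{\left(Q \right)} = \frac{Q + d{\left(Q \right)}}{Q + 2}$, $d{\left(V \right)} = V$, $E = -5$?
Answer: $\frac{27}{125} \approx 0.216$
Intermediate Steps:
$H{\left(Q \right)} = \frac{2 Q}{2 + Q}$ ($H{\left(Q \right)} = \frac{Q + Q}{Q + 2} = \frac{2 Q}{2 + Q}$)
$x^{3}{\left(H{\left(E \right)} \right)} = \left(\frac{2}{2 \left(-5\right) \frac{1}{2 - 5}}\right)^{3} = \left(\frac{2}{2 \left(-5\right) \frac{1}{-3}}\right)^{3} = \left(\frac{2}{2 \left(-5\right) \left(- \frac{1}{3}\right)}\right)^{3} = \left(\frac{2}{\frac{10}{3}}\right)^{3} = \left(2 \cdot \frac{3}{10}\right)^{3} = \left(\frac{3}{5}\right)^{3} = \frac{27}{125}$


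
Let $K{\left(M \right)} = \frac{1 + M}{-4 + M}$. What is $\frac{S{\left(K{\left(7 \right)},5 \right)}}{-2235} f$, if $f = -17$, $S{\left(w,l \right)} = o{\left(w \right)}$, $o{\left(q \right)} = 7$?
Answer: $\frac{119}{2235} \approx 0.053244$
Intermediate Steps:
$K{\left(M \right)} = \frac{1 + M}{-4 + M}$
$S{\left(w,l \right)} = 7$
$\frac{S{\left(K{\left(7 \right)},5 \right)}}{-2235} f = \frac{7}{-2235} \left(-17\right) = 7 \left(- \frac{1}{2235}\right) \left(-17\right) = \left(- \frac{7}{2235}\right) \left(-17\right) = \frac{119}{2235}$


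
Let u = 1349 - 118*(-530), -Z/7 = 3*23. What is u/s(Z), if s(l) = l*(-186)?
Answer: 9127/12834 ≈ 0.71116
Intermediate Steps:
Z = -483 (Z = -21*23 = -7*69 = -483)
s(l) = -186*l
u = 63889 (u = 1349 + 62540 = 63889)
u/s(Z) = 63889/((-186*(-483))) = 63889/89838 = 63889*(1/89838) = 9127/12834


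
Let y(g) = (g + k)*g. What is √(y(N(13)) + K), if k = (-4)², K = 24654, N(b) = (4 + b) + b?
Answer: √26034 ≈ 161.35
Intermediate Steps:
N(b) = 4 + 2*b
k = 16
y(g) = g*(16 + g) (y(g) = (g + 16)*g = (16 + g)*g = g*(16 + g))
√(y(N(13)) + K) = √((4 + 2*13)*(16 + (4 + 2*13)) + 24654) = √((4 + 26)*(16 + (4 + 26)) + 24654) = √(30*(16 + 30) + 24654) = √(30*46 + 24654) = √(1380 + 24654) = √26034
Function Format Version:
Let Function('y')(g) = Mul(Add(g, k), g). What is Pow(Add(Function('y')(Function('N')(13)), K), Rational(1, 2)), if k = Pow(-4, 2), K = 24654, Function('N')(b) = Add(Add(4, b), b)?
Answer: Pow(26034, Rational(1, 2)) ≈ 161.35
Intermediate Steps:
Function('N')(b) = Add(4, Mul(2, b))
k = 16
Function('y')(g) = Mul(g, Add(16, g)) (Function('y')(g) = Mul(Add(g, 16), g) = Mul(Add(16, g), g) = Mul(g, Add(16, g)))
Pow(Add(Function('y')(Function('N')(13)), K), Rational(1, 2)) = Pow(Add(Mul(Add(4, Mul(2, 13)), Add(16, Add(4, Mul(2, 13)))), 24654), Rational(1, 2)) = Pow(Add(Mul(Add(4, 26), Add(16, Add(4, 26))), 24654), Rational(1, 2)) = Pow(Add(Mul(30, Add(16, 30)), 24654), Rational(1, 2)) = Pow(Add(Mul(30, 46), 24654), Rational(1, 2)) = Pow(Add(1380, 24654), Rational(1, 2)) = Pow(26034, Rational(1, 2))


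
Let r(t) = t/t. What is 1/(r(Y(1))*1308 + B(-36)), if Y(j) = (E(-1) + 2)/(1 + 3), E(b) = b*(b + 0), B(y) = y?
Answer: 1/1272 ≈ 0.00078616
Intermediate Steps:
E(b) = b² (E(b) = b*b = b²)
Y(j) = ¾ (Y(j) = ((-1)² + 2)/(1 + 3) = (1 + 2)/4 = 3*(¼) = ¾)
r(t) = 1
1/(r(Y(1))*1308 + B(-36)) = 1/(1*1308 - 36) = 1/(1308 - 36) = 1/1272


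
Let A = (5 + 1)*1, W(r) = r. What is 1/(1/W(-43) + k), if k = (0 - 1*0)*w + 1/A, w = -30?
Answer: 258/37 ≈ 6.9730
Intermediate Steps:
A = 6 (A = 6*1 = 6)
k = ⅙ (k = (0 - 1*0)*(-30) + 1/6 = (0 + 0)*(-30) + ⅙ = 0*(-30) + ⅙ = 0 + ⅙ = ⅙ ≈ 0.16667)
1/(1/W(-43) + k) = 1/(1/(-43) + ⅙) = 1/(-1/43 + ⅙) = 1/(37/258) = 258/37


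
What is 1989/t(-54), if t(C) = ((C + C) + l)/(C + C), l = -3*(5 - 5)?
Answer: 1989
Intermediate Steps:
l = 0 (l = -3*0 = 0)
t(C) = 1 (t(C) = ((C + C) + 0)/(C + C) = (2*C + 0)/((2*C)) = (2*C)*(1/(2*C)) = 1)
1989/t(-54) = 1989/1 = 1989*1 = 1989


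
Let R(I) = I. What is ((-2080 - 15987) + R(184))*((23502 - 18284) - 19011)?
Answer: 246660219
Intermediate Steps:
((-2080 - 15987) + R(184))*((23502 - 18284) - 19011) = ((-2080 - 15987) + 184)*((23502 - 18284) - 19011) = (-18067 + 184)*(5218 - 19011) = -17883*(-13793) = 246660219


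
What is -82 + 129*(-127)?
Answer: -16465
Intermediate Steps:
-82 + 129*(-127) = -82 - 16383 = -16465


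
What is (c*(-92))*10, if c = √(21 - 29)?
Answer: -1840*I*√2 ≈ -2602.2*I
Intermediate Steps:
c = 2*I*√2 (c = √(-8) = 2*I*√2 ≈ 2.8284*I)
(c*(-92))*10 = ((2*I*√2)*(-92))*10 = -184*I*√2*10 = -1840*I*√2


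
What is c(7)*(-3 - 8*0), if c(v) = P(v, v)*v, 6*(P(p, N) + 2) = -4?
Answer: 56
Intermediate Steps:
P(p, N) = -8/3 (P(p, N) = -2 + (⅙)*(-4) = -2 - ⅔ = -8/3)
c(v) = -8*v/3
c(7)*(-3 - 8*0) = (-8/3*7)*(-3 - 8*0) = -56*(-3 + 0)/3 = -56/3*(-3) = 56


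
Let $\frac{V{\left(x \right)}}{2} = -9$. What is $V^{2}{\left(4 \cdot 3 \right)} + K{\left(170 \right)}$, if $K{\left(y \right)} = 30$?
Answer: $354$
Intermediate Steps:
$V{\left(x \right)} = -18$ ($V{\left(x \right)} = 2 \left(-9\right) = -18$)
$V^{2}{\left(4 \cdot 3 \right)} + K{\left(170 \right)} = \left(-18\right)^{2} + 30 = 324 + 30 = 354$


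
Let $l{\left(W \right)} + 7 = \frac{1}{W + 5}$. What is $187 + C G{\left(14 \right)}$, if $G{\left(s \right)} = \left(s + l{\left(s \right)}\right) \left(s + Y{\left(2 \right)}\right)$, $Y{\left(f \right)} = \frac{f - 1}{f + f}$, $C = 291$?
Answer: $\frac{58865}{2} \approx 29433.0$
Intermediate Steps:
$Y{\left(f \right)} = \frac{-1 + f}{2 f}$
$l{\left(W \right)} = -7 + \frac{1}{5 + W}$ ($l{\left(W \right)} = -7 + \frac{1}{W + 5} = -7 + \frac{1}{5 + W}$)
$G{\left(s \right)} = \left(\frac{1}{4} + s\right) \left(s + \frac{-34 - 7 s}{5 + s}\right)$ ($G{\left(s \right)} = \left(s + \frac{-34 - 7 s}{5 + s}\right) \left(s + \frac{-1 + 2}{2 \cdot 2}\right) = \left(s + \frac{-34 - 7 s}{5 + s}\right) \left(s + \frac{1}{2} \cdot \frac{1}{2} \cdot 1\right) = \left(s + \frac{-34 - 7 s}{5 + s}\right) \left(s + \frac{1}{4}\right) = \left(s + \frac{-34 - 7 s}{5 + s}\right) \left(\frac{1}{4} + s\right) = \left(\frac{1}{4} + s\right) \left(s + \frac{-34 - 7 s}{5 + s}\right)$)
$187 + C G{\left(14 \right)} = 187 + 291 \frac{-34 - 1932 - 7 \cdot 14^{2} + 4 \cdot 14^{3}}{4 \left(5 + 14\right)} = 187 + 291 \frac{-34 - 1932 - 1372 + 4 \cdot 2744}{4 \cdot 19} = 187 + 291 \cdot \frac{1}{4} \cdot \frac{1}{19} \left(-34 - 1932 - 1372 + 10976\right) = 187 + 291 \cdot \frac{1}{4} \cdot \frac{1}{19} \cdot 7638 = 187 + 291 \cdot \frac{201}{2} = 187 + \frac{58491}{2} = \frac{58865}{2}$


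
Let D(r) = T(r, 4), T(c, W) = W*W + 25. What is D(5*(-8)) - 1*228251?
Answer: -228210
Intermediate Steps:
T(c, W) = 25 + W² (T(c, W) = W² + 25 = 25 + W²)
D(r) = 41 (D(r) = 25 + 4² = 25 + 16 = 41)
D(5*(-8)) - 1*228251 = 41 - 1*228251 = 41 - 228251 = -228210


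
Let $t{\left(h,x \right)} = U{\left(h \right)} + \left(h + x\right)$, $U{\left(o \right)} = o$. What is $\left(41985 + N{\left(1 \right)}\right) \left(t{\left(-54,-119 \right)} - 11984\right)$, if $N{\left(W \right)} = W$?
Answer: $-512691046$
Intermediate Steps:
$t{\left(h,x \right)} = x + 2 h$ ($t{\left(h,x \right)} = h + \left(h + x\right) = x + 2 h$)
$\left(41985 + N{\left(1 \right)}\right) \left(t{\left(-54,-119 \right)} - 11984\right) = \left(41985 + 1\right) \left(\left(-119 + 2 \left(-54\right)\right) - 11984\right) = 41986 \left(\left(-119 - 108\right) - 11984\right) = 41986 \left(-227 - 11984\right) = 41986 \left(-12211\right) = -512691046$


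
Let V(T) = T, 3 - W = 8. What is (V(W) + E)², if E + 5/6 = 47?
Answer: 61009/36 ≈ 1694.7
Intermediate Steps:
W = -5 (W = 3 - 1*8 = 3 - 8 = -5)
E = 277/6 (E = -⅚ + 47 = 277/6 ≈ 46.167)
(V(W) + E)² = (-5 + 277/6)² = (247/6)² = 61009/36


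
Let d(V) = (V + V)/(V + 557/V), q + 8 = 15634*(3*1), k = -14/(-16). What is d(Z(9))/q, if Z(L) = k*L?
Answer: 3969/928899799 ≈ 4.2728e-6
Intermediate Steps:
k = 7/8 (k = -14*(-1/16) = 7/8 ≈ 0.87500)
Z(L) = 7*L/8
q = 46894 (q = -8 + 15634*(3*1) = -8 + 15634*3 = -8 + 46902 = 46894)
d(V) = 2*V/(V + 557/V) (d(V) = (2*V)/(V + 557/V) = 2*V/(V + 557/V))
d(Z(9))/q = (2*((7/8)*9)**2/(557 + ((7/8)*9)**2))/46894 = (2*(63/8)**2/(557 + (63/8)**2))*(1/46894) = (2*(3969/64)/(557 + 3969/64))*(1/46894) = (2*(3969/64)/(39617/64))*(1/46894) = (2*(3969/64)*(64/39617))*(1/46894) = (7938/39617)*(1/46894) = 3969/928899799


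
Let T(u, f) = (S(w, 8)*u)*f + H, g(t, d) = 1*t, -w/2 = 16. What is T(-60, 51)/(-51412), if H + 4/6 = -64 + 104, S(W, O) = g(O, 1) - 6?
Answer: 9121/77118 ≈ 0.11827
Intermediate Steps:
w = -32 (w = -2*16 = -32)
g(t, d) = t
S(W, O) = -6 + O (S(W, O) = O - 6 = -6 + O)
H = 118/3 (H = -2/3 + (-64 + 104) = -2/3 + 40 = 118/3 ≈ 39.333)
T(u, f) = 118/3 + 2*f*u (T(u, f) = ((-6 + 8)*u)*f + 118/3 = (2*u)*f + 118/3 = 2*f*u + 118/3 = 118/3 + 2*f*u)
T(-60, 51)/(-51412) = (118/3 + 2*51*(-60))/(-51412) = (118/3 - 6120)*(-1/51412) = -18242/3*(-1/51412) = 9121/77118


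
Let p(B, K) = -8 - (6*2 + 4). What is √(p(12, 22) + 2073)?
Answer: √2049 ≈ 45.266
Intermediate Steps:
p(B, K) = -24 (p(B, K) = -8 - (12 + 4) = -8 - 1*16 = -8 - 16 = -24)
√(p(12, 22) + 2073) = √(-24 + 2073) = √2049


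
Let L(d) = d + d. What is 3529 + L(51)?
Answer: 3631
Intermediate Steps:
L(d) = 2*d
3529 + L(51) = 3529 + 2*51 = 3529 + 102 = 3631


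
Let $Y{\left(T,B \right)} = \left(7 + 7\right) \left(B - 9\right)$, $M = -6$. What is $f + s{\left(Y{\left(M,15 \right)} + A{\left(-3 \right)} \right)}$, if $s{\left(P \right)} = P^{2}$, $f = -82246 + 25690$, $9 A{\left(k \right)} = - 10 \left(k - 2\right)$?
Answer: $- \frac{3931400}{81} \approx -48536.0$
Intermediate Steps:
$A{\left(k \right)} = \frac{20}{9} - \frac{10 k}{9}$ ($A{\left(k \right)} = \frac{\left(-10\right) \left(k - 2\right)}{9} = \frac{\left(-10\right) \left(-2 + k\right)}{9} = \frac{20 - 10 k}{9} = \frac{20}{9} - \frac{10 k}{9}$)
$Y{\left(T,B \right)} = -126 + 14 B$ ($Y{\left(T,B \right)} = 14 \left(-9 + B\right) = -126 + 14 B$)
$f = -56556$
$f + s{\left(Y{\left(M,15 \right)} + A{\left(-3 \right)} \right)} = -56556 + \left(\left(-126 + 14 \cdot 15\right) + \left(\frac{20}{9} - - \frac{10}{3}\right)\right)^{2} = -56556 + \left(\left(-126 + 210\right) + \left(\frac{20}{9} + \frac{10}{3}\right)\right)^{2} = -56556 + \left(84 + \frac{50}{9}\right)^{2} = -56556 + \left(\frac{806}{9}\right)^{2} = -56556 + \frac{649636}{81} = - \frac{3931400}{81}$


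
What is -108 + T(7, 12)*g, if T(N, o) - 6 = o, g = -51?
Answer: -1026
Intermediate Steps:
T(N, o) = 6 + o
-108 + T(7, 12)*g = -108 + (6 + 12)*(-51) = -108 + 18*(-51) = -108 - 918 = -1026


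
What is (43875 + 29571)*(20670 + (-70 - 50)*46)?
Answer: 1112706900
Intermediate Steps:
(43875 + 29571)*(20670 + (-70 - 50)*46) = 73446*(20670 - 120*46) = 73446*(20670 - 5520) = 73446*15150 = 1112706900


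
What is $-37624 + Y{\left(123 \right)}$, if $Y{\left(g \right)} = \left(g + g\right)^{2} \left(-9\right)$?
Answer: $-582268$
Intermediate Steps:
$Y{\left(g \right)} = - 36 g^{2}$ ($Y{\left(g \right)} = \left(2 g\right)^{2} \left(-9\right) = 4 g^{2} \left(-9\right) = - 36 g^{2}$)
$-37624 + Y{\left(123 \right)} = -37624 - 36 \cdot 123^{2} = -37624 - 544644 = -582268$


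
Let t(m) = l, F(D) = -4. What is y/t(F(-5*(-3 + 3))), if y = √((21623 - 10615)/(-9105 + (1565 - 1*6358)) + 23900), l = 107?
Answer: 18*√3561911471/743543 ≈ 1.4448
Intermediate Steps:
t(m) = 107
y = 18*√3561911471/6949 (y = √(11008/(-9105 + (1565 - 6358)) + 23900) = √(11008/(-9105 - 4793) + 23900) = √(11008/(-13898) + 23900) = √(11008*(-1/13898) + 23900) = √(-5504/6949 + 23900) = √(166075596/6949) = 18*√3561911471/6949 ≈ 154.59)
y/t(F(-5*(-3 + 3))) = (18*√3561911471/6949)/107 = (18*√3561911471/6949)*(1/107) = 18*√3561911471/743543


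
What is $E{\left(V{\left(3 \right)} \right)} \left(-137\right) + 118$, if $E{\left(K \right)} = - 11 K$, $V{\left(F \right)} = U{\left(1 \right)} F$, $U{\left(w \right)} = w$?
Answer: $4639$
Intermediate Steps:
$V{\left(F \right)} = F$ ($V{\left(F \right)} = 1 F = F$)
$E{\left(V{\left(3 \right)} \right)} \left(-137\right) + 118 = \left(-11\right) 3 \left(-137\right) + 118 = \left(-33\right) \left(-137\right) + 118 = 4521 + 118 = 4639$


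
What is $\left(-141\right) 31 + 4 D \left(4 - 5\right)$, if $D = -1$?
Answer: $-4367$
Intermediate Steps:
$\left(-141\right) 31 + 4 D \left(4 - 5\right) = \left(-141\right) 31 + 4 \left(-1\right) \left(4 - 5\right) = -4371 - 4 \left(4 - 5\right) = -4371 - -4 = -4371 + 4 = -4367$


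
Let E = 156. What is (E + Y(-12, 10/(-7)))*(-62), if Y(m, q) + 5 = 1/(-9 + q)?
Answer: -682992/73 ≈ -9356.1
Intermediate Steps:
Y(m, q) = -5 + 1/(-9 + q)
(E + Y(-12, 10/(-7)))*(-62) = (156 + (46 - 50/(-7))/(-9 + 10/(-7)))*(-62) = (156 + (46 - 50*(-1)/7)/(-9 + 10*(-⅐)))*(-62) = (156 + (46 - 5*(-10/7))/(-9 - 10/7))*(-62) = (156 + (46 + 50/7)/(-73/7))*(-62) = (156 - 7/73*372/7)*(-62) = (156 - 372/73)*(-62) = (11016/73)*(-62) = -682992/73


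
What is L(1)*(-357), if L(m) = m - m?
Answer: 0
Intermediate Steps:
L(m) = 0
L(1)*(-357) = 0*(-357) = 0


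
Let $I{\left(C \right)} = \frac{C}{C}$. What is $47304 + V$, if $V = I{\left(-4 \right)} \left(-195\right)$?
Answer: $47109$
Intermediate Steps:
$I{\left(C \right)} = 1$
$V = -195$ ($V = 1 \left(-195\right) = -195$)
$47304 + V = 47304 - 195 = 47109$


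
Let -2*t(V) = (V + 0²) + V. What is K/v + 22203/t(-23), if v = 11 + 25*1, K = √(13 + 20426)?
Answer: 22203/23 + √2271/12 ≈ 969.32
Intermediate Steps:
K = 3*√2271 (K = √20439 = 3*√2271 ≈ 142.97)
v = 36 (v = 11 + 25 = 36)
t(V) = -V (t(V) = -((V + 0²) + V)/2 = -((V + 0) + V)/2 = -(V + V)/2 = -V)
K/v + 22203/t(-23) = (3*√2271)/36 + 22203/((-1*(-23))) = (3*√2271)*(1/36) + 22203/23 = √2271/12 + 22203*(1/23) = √2271/12 + 22203/23 = 22203/23 + √2271/12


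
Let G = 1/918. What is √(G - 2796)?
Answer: I*√261806154/306 ≈ 52.877*I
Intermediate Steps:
G = 1/918 ≈ 0.0010893
√(G - 2796) = √(1/918 - 2796) = √(-2566727/918) = I*√261806154/306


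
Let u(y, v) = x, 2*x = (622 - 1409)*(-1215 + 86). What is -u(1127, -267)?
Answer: -888523/2 ≈ -4.4426e+5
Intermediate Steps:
x = 888523/2 (x = ((622 - 1409)*(-1215 + 86))/2 = (-787*(-1129))/2 = (½)*888523 = 888523/2 ≈ 4.4426e+5)
u(y, v) = 888523/2
-u(1127, -267) = -1*888523/2 = -888523/2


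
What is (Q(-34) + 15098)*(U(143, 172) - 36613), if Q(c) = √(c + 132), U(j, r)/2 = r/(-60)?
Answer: -8293044538/15 - 3844967*√2/15 ≈ -5.5323e+8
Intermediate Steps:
U(j, r) = -r/30 (U(j, r) = 2*(r/(-60)) = 2*(r*(-1/60)) = 2*(-r/60) = -r/30)
Q(c) = √(132 + c)
(Q(-34) + 15098)*(U(143, 172) - 36613) = (√(132 - 34) + 15098)*(-1/30*172 - 36613) = (√98 + 15098)*(-86/15 - 36613) = (7*√2 + 15098)*(-549281/15) = (15098 + 7*√2)*(-549281/15) = -8293044538/15 - 3844967*√2/15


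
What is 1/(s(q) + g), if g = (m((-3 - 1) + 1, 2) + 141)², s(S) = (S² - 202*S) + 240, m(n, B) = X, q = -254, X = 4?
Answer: 1/137089 ≈ 7.2945e-6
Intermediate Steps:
m(n, B) = 4
s(S) = 240 + S² - 202*S
g = 21025 (g = (4 + 141)² = 145² = 21025)
1/(s(q) + g) = 1/((240 + (-254)² - 202*(-254)) + 21025) = 1/((240 + 64516 + 51308) + 21025) = 1/(116064 + 21025) = 1/137089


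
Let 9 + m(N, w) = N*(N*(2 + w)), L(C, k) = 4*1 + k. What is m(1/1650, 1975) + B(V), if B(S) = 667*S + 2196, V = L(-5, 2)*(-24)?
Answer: -85178856841/907500 ≈ -93861.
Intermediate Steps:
L(C, k) = 4 + k
m(N, w) = -9 + N²*(2 + w) (m(N, w) = -9 + N*(N*(2 + w)) = -9 + N²*(2 + w))
V = -144 (V = (4 + 2)*(-24) = 6*(-24) = -144)
B(S) = 2196 + 667*S
m(1/1650, 1975) + B(V) = (-9 + 2*(1/1650)² + 1975*(1/1650)²) + (2196 + 667*(-144)) = (-9 + 2*(1/1650)² + 1975*(1/1650)²) + (2196 - 96048) = (-9 + 2*(1/2722500) + 1975*(1/2722500)) - 93852 = (-9 + 1/1361250 + 79/108900) - 93852 = -8166841/907500 - 93852 = -85178856841/907500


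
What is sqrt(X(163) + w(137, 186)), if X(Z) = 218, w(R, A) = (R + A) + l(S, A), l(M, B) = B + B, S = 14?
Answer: sqrt(913) ≈ 30.216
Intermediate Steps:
l(M, B) = 2*B
w(R, A) = R + 3*A (w(R, A) = (R + A) + 2*A = (A + R) + 2*A = R + 3*A)
sqrt(X(163) + w(137, 186)) = sqrt(218 + (137 + 3*186)) = sqrt(218 + (137 + 558)) = sqrt(218 + 695) = sqrt(913)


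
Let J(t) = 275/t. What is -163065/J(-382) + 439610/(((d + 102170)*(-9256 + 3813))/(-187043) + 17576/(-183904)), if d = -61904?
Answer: 62865951034202446718/277080062956015 ≈ 2.2689e+5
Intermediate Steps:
-163065/J(-382) + 439610/(((d + 102170)*(-9256 + 3813))/(-187043) + 17576/(-183904)) = -163065/(275/(-382)) + 439610/(((-61904 + 102170)*(-9256 + 3813))/(-187043) + 17576/(-183904)) = -163065/(275*(-1/382)) + 439610/((40266*(-5443))*(-1/187043) + 17576*(-1/183904)) = -163065/(-275/382) + 439610/(-219167838*(-1/187043) - 2197/22988) = -163065*(-382/275) + 439610/(219167838/187043 - 2197/22988) = 12458166/55 + 439610/(5037819326473/4299744484) = 12458166/55 + 439610*(4299744484/5037819326473) = 12458166/55 + 1890210672611240/5037819326473 = 62865951034202446718/277080062956015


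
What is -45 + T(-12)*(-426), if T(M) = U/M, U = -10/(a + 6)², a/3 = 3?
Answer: -2096/45 ≈ -46.578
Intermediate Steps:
a = 9 (a = 3*3 = 9)
U = -2/45 (U = -10/(9 + 6)² = -10/(15²) = -10/225 = -10*1/225 = -2/45 ≈ -0.044444)
T(M) = -2/(45*M)
-45 + T(-12)*(-426) = -45 - 2/45/(-12)*(-426) = -45 - 2/45*(-1/12)*(-426) = -45 + (1/270)*(-426) = -45 - 71/45 = -2096/45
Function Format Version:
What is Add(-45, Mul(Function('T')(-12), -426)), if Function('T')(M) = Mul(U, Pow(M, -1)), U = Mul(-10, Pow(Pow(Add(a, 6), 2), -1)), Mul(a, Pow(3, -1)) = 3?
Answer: Rational(-2096, 45) ≈ -46.578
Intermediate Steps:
a = 9 (a = Mul(3, 3) = 9)
U = Rational(-2, 45) (U = Mul(-10, Pow(Pow(Add(9, 6), 2), -1)) = Mul(-10, Pow(Pow(15, 2), -1)) = Mul(-10, Pow(225, -1)) = Mul(-10, Rational(1, 225)) = Rational(-2, 45) ≈ -0.044444)
Function('T')(M) = Mul(Rational(-2, 45), Pow(M, -1))
Add(-45, Mul(Function('T')(-12), -426)) = Add(-45, Mul(Mul(Rational(-2, 45), Pow(-12, -1)), -426)) = Add(-45, Mul(Mul(Rational(-2, 45), Rational(-1, 12)), -426)) = Add(-45, Mul(Rational(1, 270), -426)) = Add(-45, Rational(-71, 45)) = Rational(-2096, 45)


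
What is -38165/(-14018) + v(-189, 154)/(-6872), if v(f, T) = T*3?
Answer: 63948391/24082924 ≈ 2.6553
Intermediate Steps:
v(f, T) = 3*T
-38165/(-14018) + v(-189, 154)/(-6872) = -38165/(-14018) + (3*154)/(-6872) = -38165*(-1/14018) + 462*(-1/6872) = 38165/14018 - 231/3436 = 63948391/24082924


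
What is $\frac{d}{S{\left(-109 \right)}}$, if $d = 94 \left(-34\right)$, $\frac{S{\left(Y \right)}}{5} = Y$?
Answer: $\frac{3196}{545} \approx 5.8642$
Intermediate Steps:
$S{\left(Y \right)} = 5 Y$
$d = -3196$
$\frac{d}{S{\left(-109 \right)}} = - \frac{3196}{5 \left(-109\right)} = - \frac{3196}{-545} = \left(-3196\right) \left(- \frac{1}{545}\right) = \frac{3196}{545}$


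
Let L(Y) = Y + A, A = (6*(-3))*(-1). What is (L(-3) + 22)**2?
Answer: 1369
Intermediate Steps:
A = 18 (A = -18*(-1) = 18)
L(Y) = 18 + Y (L(Y) = Y + 18 = 18 + Y)
(L(-3) + 22)**2 = ((18 - 3) + 22)**2 = (15 + 22)**2 = 37**2 = 1369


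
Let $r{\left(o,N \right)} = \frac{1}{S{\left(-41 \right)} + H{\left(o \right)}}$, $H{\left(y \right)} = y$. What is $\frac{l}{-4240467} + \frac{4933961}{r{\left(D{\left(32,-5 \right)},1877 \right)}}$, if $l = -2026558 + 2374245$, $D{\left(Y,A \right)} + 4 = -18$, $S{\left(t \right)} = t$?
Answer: $- \frac{1318104824734268}{4240467} \approx -3.1084 \cdot 10^{8}$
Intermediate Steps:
$D{\left(Y,A \right)} = -22$ ($D{\left(Y,A \right)} = -4 - 18 = -22$)
$r{\left(o,N \right)} = \frac{1}{-41 + o}$
$l = 347687$
$\frac{l}{-4240467} + \frac{4933961}{r{\left(D{\left(32,-5 \right)},1877 \right)}} = \frac{347687}{-4240467} + \frac{4933961}{\frac{1}{-41 - 22}} = 347687 \left(- \frac{1}{4240467}\right) + \frac{4933961}{\frac{1}{-63}} = - \frac{347687}{4240467} + \frac{4933961}{- \frac{1}{63}} = - \frac{347687}{4240467} + 4933961 \left(-63\right) = - \frac{347687}{4240467} - 310839543 = - \frac{1318104824734268}{4240467}$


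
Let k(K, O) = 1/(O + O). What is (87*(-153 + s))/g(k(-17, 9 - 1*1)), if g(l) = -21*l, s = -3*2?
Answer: 73776/7 ≈ 10539.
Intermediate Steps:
k(K, O) = 1/(2*O)
s = -6
(87*(-153 + s))/g(k(-17, 9 - 1*1)) = (87*(-153 - 6))/((-21/(2*(9 - 1*1)))) = (87*(-159))/((-21/(2*(9 - 1)))) = -13833/((-21/(2*8))) = -13833/((-21*1/16)) = -13833/(-21/16) = -13833*(-16/21) = 73776/7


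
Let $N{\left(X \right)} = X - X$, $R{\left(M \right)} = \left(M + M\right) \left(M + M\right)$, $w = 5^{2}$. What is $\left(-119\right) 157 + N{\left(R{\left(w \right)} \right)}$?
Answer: $-18683$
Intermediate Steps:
$w = 25$
$R{\left(M \right)} = 4 M^{2}$ ($R{\left(M \right)} = 2 M 2 M = 4 M^{2}$)
$N{\left(X \right)} = 0$
$\left(-119\right) 157 + N{\left(R{\left(w \right)} \right)} = \left(-119\right) 157 + 0 = -18683 + 0 = -18683$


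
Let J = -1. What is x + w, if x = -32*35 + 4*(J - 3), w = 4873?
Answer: 3737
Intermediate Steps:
x = -1136 (x = -32*35 + 4*(-1 - 3) = -1120 + 4*(-4) = -1120 - 16 = -1136)
x + w = -1136 + 4873 = 3737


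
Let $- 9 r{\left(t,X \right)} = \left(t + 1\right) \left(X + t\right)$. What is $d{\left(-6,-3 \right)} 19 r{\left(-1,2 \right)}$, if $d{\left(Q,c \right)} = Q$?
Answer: $0$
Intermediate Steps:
$r{\left(t,X \right)} = - \frac{\left(1 + t\right) \left(X + t\right)}{9}$ ($r{\left(t,X \right)} = - \frac{\left(t + 1\right) \left(X + t\right)}{9} = - \frac{\left(1 + t\right) \left(X + t\right)}{9}$)
$d{\left(-6,-3 \right)} 19 r{\left(-1,2 \right)} = \left(-6\right) 19 \left(\left(- \frac{1}{9}\right) 2 - - \frac{1}{9} - \frac{\left(-1\right)^{2}}{9} - \frac{2}{9} \left(-1\right)\right) = - 114 \left(- \frac{2}{9} + \frac{1}{9} - \frac{1}{9} + \frac{2}{9}\right) = \left(-114\right) 0 = 0$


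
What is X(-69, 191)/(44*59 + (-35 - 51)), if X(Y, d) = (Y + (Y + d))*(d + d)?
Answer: 10123/1255 ≈ 8.0661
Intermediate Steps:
X(Y, d) = 2*d*(d + 2*Y) (X(Y, d) = (d + 2*Y)*(2*d) = 2*d*(d + 2*Y))
X(-69, 191)/(44*59 + (-35 - 51)) = (2*191*(191 + 2*(-69)))/(44*59 + (-35 - 51)) = (2*191*(191 - 138))/(2596 - 86) = (2*191*53)/2510 = 20246*(1/2510) = 10123/1255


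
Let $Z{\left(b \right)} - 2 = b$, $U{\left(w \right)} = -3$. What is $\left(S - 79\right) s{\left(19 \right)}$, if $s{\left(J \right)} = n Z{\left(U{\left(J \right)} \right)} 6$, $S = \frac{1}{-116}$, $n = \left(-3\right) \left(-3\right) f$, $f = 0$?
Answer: $0$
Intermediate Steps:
$Z{\left(b \right)} = 2 + b$
$n = 0$ ($n = \left(-3\right) \left(-3\right) 0 = 9 \cdot 0 = 0$)
$S = - \frac{1}{116} \approx -0.0086207$
$s{\left(J \right)} = 0$ ($s{\left(J \right)} = 0 \left(2 - 3\right) 6 = 0 \left(-1\right) 6 = 0 \cdot 6 = 0$)
$\left(S - 79\right) s{\left(19 \right)} = \left(- \frac{1}{116} - 79\right) 0 = \left(- \frac{9165}{116}\right) 0 = 0$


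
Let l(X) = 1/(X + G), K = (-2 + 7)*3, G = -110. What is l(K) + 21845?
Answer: 2075274/95 ≈ 21845.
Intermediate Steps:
K = 15 (K = 5*3 = 15)
l(X) = 1/(-110 + X) (l(X) = 1/(X - 110) = 1/(-110 + X))
l(K) + 21845 = 1/(-110 + 15) + 21845 = 1/(-95) + 21845 = -1/95 + 21845 = 2075274/95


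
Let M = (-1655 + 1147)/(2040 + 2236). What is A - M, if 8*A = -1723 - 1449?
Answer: -847463/2138 ≈ -396.38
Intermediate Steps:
A = -793/2 (A = (-1723 - 1449)/8 = (1/8)*(-3172) = -793/2 ≈ -396.50)
M = -127/1069 (M = -508/4276 = -508*1/4276 = -127/1069 ≈ -0.11880)
A - M = -793/2 - 1*(-127/1069) = -793/2 + 127/1069 = -847463/2138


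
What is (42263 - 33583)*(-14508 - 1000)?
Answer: -134609440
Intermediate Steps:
(42263 - 33583)*(-14508 - 1000) = 8680*(-15508) = -134609440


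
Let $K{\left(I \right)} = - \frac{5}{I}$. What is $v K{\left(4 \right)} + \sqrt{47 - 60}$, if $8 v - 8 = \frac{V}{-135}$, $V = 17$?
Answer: $- \frac{1063}{864} + i \sqrt{13} \approx -1.2303 + 3.6056 i$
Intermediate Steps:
$v = \frac{1063}{1080}$ ($v = 1 + \frac{17 \frac{1}{-135}}{8} = 1 + \frac{17 \left(- \frac{1}{135}\right)}{8} = 1 + \frac{1}{8} \left(- \frac{17}{135}\right) = 1 - \frac{17}{1080} = \frac{1063}{1080} \approx 0.98426$)
$v K{\left(4 \right)} + \sqrt{47 - 60} = \frac{1063 \left(- \frac{5}{4}\right)}{1080} + \sqrt{47 - 60} = \frac{1063 \left(\left(-5\right) \frac{1}{4}\right)}{1080} + \sqrt{-13} = \frac{1063}{1080} \left(- \frac{5}{4}\right) + i \sqrt{13} = - \frac{1063}{864} + i \sqrt{13}$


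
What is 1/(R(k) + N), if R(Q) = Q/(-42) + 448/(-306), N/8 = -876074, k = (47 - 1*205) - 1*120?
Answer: -1071/7506196511 ≈ -1.4268e-7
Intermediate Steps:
k = -278 (k = (47 - 205) - 120 = -158 - 120 = -278)
N = -7008592 (N = 8*(-876074) = -7008592)
R(Q) = -224/153 - Q/42 (R(Q) = Q*(-1/42) + 448*(-1/306) = -Q/42 - 224/153 = -224/153 - Q/42)
1/(R(k) + N) = 1/((-224/153 - 1/42*(-278)) - 7008592) = 1/((-224/153 + 139/21) - 7008592) = 1/(5521/1071 - 7008592) = 1/(-7506196511/1071) = -1071/7506196511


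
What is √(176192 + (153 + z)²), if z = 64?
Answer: 3*√24809 ≈ 472.53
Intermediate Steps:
√(176192 + (153 + z)²) = √(176192 + (153 + 64)²) = √(176192 + 217²) = √(176192 + 47089) = √223281 = 3*√24809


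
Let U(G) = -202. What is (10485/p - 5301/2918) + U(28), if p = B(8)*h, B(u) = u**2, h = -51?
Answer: -328636133/1587392 ≈ -207.03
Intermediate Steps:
p = -3264 (p = 8**2*(-51) = 64*(-51) = -3264)
(10485/p - 5301/2918) + U(28) = (10485/(-3264) - 5301/2918) - 202 = (10485*(-1/3264) - 5301*1/2918) - 202 = (-3495/1088 - 5301/2918) - 202 = -7982949/1587392 - 202 = -328636133/1587392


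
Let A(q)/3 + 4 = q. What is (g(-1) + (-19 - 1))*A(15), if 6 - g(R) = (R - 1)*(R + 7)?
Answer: -66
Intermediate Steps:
A(q) = -12 + 3*q
g(R) = 6 - (-1 + R)*(7 + R) (g(R) = 6 - (R - 1)*(R + 7) = 6 - (-1 + R)*(7 + R))
(g(-1) + (-19 - 1))*A(15) = ((13 - 1*(-1)² - 6*(-1)) + (-19 - 1))*(-12 + 3*15) = ((13 - 1*1 + 6) - 20)*(-12 + 45) = ((13 - 1 + 6) - 20)*33 = (18 - 20)*33 = -2*33 = -66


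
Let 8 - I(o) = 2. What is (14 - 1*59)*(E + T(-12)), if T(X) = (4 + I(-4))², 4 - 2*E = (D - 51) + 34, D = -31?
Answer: -5670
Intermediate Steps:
I(o) = 6 (I(o) = 8 - 1*2 = 8 - 2 = 6)
E = 26 (E = 2 - ((-31 - 51) + 34)/2 = 2 - (-82 + 34)/2 = 2 - ½*(-48) = 2 + 24 = 26)
T(X) = 100 (T(X) = (4 + 6)² = 10² = 100)
(14 - 1*59)*(E + T(-12)) = (14 - 1*59)*(26 + 100) = (14 - 59)*126 = -45*126 = -5670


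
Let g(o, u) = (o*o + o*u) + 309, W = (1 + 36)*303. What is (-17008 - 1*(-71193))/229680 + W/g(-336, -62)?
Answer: 218616385/684124848 ≈ 0.31956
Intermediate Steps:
W = 11211 (W = 37*303 = 11211)
g(o, u) = 309 + o**2 + o*u (g(o, u) = (o**2 + o*u) + 309 = 309 + o**2 + o*u)
(-17008 - 1*(-71193))/229680 + W/g(-336, -62) = (-17008 - 1*(-71193))/229680 + 11211/(309 + (-336)**2 - 336*(-62)) = (-17008 + 71193)*(1/229680) + 11211/(309 + 112896 + 20832) = 54185*(1/229680) + 11211/134037 = 10837/45936 + 11211*(1/134037) = 10837/45936 + 3737/44679 = 218616385/684124848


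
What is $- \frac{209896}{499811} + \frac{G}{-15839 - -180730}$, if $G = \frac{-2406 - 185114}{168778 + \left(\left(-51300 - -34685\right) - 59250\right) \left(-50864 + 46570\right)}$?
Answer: $- \frac{2085897127871236}{4967004234079561} \approx -0.41995$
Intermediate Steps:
$G = - \frac{5860}{10185409}$ ($G = - \frac{187520}{168778 + \left(\left(-51300 + 34685\right) - 59250\right) \left(-4294\right)} = - \frac{187520}{168778 + \left(-16615 - 59250\right) \left(-4294\right)} = - \frac{187520}{168778 - -325764310} = - \frac{187520}{168778 + 325764310} = - \frac{187520}{325933088} = \left(-187520\right) \frac{1}{325933088} = - \frac{5860}{10185409} \approx -0.00057533$)
$- \frac{209896}{499811} + \frac{G}{-15839 - -180730} = - \frac{209896}{499811} - \frac{5860}{10185409 \left(-15839 - -180730\right)} = \left(-209896\right) \frac{1}{499811} - \frac{5860}{10185409 \left(-15839 + 180730\right)} = - \frac{209896}{499811} - \frac{5860}{10185409 \cdot 164891} = - \frac{209896}{499811} - \frac{5860}{1679482275419} = - \frac{2085897127871236}{4967004234079561}$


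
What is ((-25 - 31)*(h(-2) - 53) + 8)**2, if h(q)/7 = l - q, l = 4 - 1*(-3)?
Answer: 304704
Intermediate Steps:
l = 7 (l = 4 + 3 = 7)
h(q) = 49 - 7*q (h(q) = 7*(7 - q) = 49 - 7*q)
((-25 - 31)*(h(-2) - 53) + 8)**2 = ((-25 - 31)*((49 - 7*(-2)) - 53) + 8)**2 = (-56*((49 + 14) - 53) + 8)**2 = (-56*(63 - 53) + 8)**2 = (-56*10 + 8)**2 = (-560 + 8)**2 = (-552)**2 = 304704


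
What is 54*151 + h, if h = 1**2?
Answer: 8155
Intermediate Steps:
h = 1
54*151 + h = 54*151 + 1 = 8154 + 1 = 8155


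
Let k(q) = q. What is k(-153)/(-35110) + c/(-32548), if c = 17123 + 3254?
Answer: -355228313/571380140 ≈ -0.62170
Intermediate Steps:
c = 20377
k(-153)/(-35110) + c/(-32548) = -153/(-35110) + 20377/(-32548) = -153*(-1/35110) + 20377*(-1/32548) = 153/35110 - 20377/32548 = -355228313/571380140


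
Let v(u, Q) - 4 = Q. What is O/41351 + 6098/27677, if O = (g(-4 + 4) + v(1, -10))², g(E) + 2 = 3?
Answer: 252850323/1144471627 ≈ 0.22093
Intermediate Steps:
g(E) = 1 (g(E) = -2 + 3 = 1)
v(u, Q) = 4 + Q
O = 25 (O = (1 + (4 - 10))² = (1 - 6)² = (-5)² = 25)
O/41351 + 6098/27677 = 25/41351 + 6098/27677 = 252850323/1144471627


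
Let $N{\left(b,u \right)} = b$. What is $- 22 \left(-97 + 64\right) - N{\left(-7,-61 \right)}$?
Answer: $733$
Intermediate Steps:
$- 22 \left(-97 + 64\right) - N{\left(-7,-61 \right)} = - 22 \left(-97 + 64\right) - -7 = \left(-22\right) \left(-33\right) + 7 = 726 + 7 = 733$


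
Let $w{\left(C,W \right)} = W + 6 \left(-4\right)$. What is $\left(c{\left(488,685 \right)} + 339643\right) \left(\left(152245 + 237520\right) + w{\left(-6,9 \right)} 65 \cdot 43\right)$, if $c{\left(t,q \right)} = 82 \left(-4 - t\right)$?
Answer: $104108164160$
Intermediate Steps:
$w{\left(C,W \right)} = -24 + W$ ($w{\left(C,W \right)} = W - 24 = -24 + W$)
$c{\left(t,q \right)} = -328 - 82 t$
$\left(c{\left(488,685 \right)} + 339643\right) \left(\left(152245 + 237520\right) + w{\left(-6,9 \right)} 65 \cdot 43\right) = \left(\left(-328 - 40016\right) + 339643\right) \left(\left(152245 + 237520\right) + \left(-24 + 9\right) 65 \cdot 43\right) = \left(\left(-328 - 40016\right) + 339643\right) \left(389765 + \left(-15\right) 65 \cdot 43\right) = \left(-40344 + 339643\right) \left(389765 - 41925\right) = 299299 \left(389765 - 41925\right) = 299299 \cdot 347840 = 104108164160$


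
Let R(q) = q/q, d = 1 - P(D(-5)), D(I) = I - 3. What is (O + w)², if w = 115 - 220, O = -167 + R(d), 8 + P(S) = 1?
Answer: 73441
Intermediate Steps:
D(I) = -3 + I
P(S) = -7 (P(S) = -8 + 1 = -7)
d = 8 (d = 1 - 1*(-7) = 1 + 7 = 8)
R(q) = 1
O = -166 (O = -167 + 1 = -166)
w = -105
(O + w)² = (-166 - 105)² = (-271)² = 73441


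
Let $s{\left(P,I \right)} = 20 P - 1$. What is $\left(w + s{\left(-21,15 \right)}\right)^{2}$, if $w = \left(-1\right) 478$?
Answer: $808201$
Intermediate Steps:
$s{\left(P,I \right)} = -1 + 20 P$
$w = -478$
$\left(w + s{\left(-21,15 \right)}\right)^{2} = \left(-478 + \left(-1 + 20 \left(-21\right)\right)\right)^{2} = \left(-478 - 421\right)^{2} = \left(-899\right)^{2} = 808201$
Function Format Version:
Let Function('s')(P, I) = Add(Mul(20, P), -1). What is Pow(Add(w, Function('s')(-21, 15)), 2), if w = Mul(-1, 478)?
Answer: 808201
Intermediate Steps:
Function('s')(P, I) = Add(-1, Mul(20, P))
w = -478
Pow(Add(w, Function('s')(-21, 15)), 2) = Pow(Add(-478, Add(-1, Mul(20, -21))), 2) = Pow(Add(-478, Add(-1, -420)), 2) = Pow(Add(-478, -421), 2) = Pow(-899, 2) = 808201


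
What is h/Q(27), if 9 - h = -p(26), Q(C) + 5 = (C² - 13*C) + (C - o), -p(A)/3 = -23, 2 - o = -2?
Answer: 13/66 ≈ 0.19697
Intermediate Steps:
o = 4 (o = 2 - 1*(-2) = 2 + 2 = 4)
p(A) = 69 (p(A) = -3*(-23) = 69)
Q(C) = -9 + C² - 12*C (Q(C) = -5 + ((C² - 13*C) + (C - 1*4)) = -5 + ((C² - 13*C) + (C - 4)) = -5 + ((C² - 13*C) + (-4 + C)) = -5 + (-4 + C² - 12*C) = -9 + C² - 12*C)
h = 78 (h = 9 - (-1)*69 = 9 - 1*(-69) = 9 + 69 = 78)
h/Q(27) = 78/(-9 + 27² - 12*27) = 78/(-9 + 729 - 324) = 78/396 = 78*(1/396) = 13/66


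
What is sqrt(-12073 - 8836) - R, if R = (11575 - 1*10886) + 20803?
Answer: -21492 + I*sqrt(20909) ≈ -21492.0 + 144.6*I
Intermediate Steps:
R = 21492 (R = (11575 - 10886) + 20803 = 689 + 20803 = 21492)
sqrt(-12073 - 8836) - R = sqrt(-12073 - 8836) - 1*21492 = sqrt(-20909) - 21492 = I*sqrt(20909) - 21492 = -21492 + I*sqrt(20909)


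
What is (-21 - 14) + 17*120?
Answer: 2005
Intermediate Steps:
(-21 - 14) + 17*120 = -35 + 2040 = 2005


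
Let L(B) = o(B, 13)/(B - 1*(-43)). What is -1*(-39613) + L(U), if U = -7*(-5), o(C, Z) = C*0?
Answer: 39613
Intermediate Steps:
o(C, Z) = 0
U = 35 (U = -7*(-5) = 35)
L(B) = 0 (L(B) = 0/(B - 1*(-43)) = 0/(B + 43) = 0/(43 + B) = 0)
-1*(-39613) + L(U) = -1*(-39613) + 0 = 39613 + 0 = 39613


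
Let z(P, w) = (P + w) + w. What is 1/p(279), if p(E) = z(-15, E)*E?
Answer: 1/151497 ≈ 6.6008e-6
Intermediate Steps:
z(P, w) = P + 2*w
p(E) = E*(-15 + 2*E) (p(E) = (-15 + 2*E)*E = E*(-15 + 2*E))
1/p(279) = 1/(279*(-15 + 2*279)) = 1/(279*(-15 + 558)) = 1/(279*543) = 1/151497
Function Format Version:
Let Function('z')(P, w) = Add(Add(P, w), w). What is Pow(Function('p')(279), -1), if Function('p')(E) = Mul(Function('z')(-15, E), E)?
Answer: Rational(1, 151497) ≈ 6.6008e-6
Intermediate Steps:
Function('z')(P, w) = Add(P, Mul(2, w))
Function('p')(E) = Mul(E, Add(-15, Mul(2, E))) (Function('p')(E) = Mul(Add(-15, Mul(2, E)), E) = Mul(E, Add(-15, Mul(2, E))))
Pow(Function('p')(279), -1) = Pow(Mul(279, Add(-15, Mul(2, 279))), -1) = Pow(Mul(279, Add(-15, 558)), -1) = Pow(Mul(279, 543), -1) = Pow(151497, -1) = Rational(1, 151497)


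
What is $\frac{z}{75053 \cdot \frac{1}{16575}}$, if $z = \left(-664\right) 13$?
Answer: $- \frac{143075400}{75053} \approx -1906.3$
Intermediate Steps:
$z = -8632$
$\frac{z}{75053 \cdot \frac{1}{16575}} = - \frac{8632}{75053 \cdot \frac{1}{16575}} = - \frac{8632}{\frac{75053}{16575}} = \left(-8632\right) \frac{16575}{75053} = - \frac{143075400}{75053}$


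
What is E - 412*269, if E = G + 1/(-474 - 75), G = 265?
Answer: -60699088/549 ≈ -1.1056e+5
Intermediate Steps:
E = 145484/549 (E = 265 + 1/(-474 - 75) = 265 + 1/(-549) = 265 - 1/549 = 145484/549 ≈ 265.00)
E - 412*269 = 145484/549 - 412*269 = 145484/549 - 110828 = -60699088/549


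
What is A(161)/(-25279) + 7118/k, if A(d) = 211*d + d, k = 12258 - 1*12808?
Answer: -99354261/6951725 ≈ -14.292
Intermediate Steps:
k = -550 (k = 12258 - 12808 = -550)
A(d) = 212*d
A(161)/(-25279) + 7118/k = (212*161)/(-25279) + 7118/(-550) = 34132*(-1/25279) + 7118*(-1/550) = -34132/25279 - 3559/275 = -99354261/6951725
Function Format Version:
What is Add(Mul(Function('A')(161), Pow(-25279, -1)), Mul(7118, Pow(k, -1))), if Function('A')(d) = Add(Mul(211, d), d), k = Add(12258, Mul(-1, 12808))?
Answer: Rational(-99354261, 6951725) ≈ -14.292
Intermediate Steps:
k = -550 (k = Add(12258, -12808) = -550)
Function('A')(d) = Mul(212, d)
Add(Mul(Function('A')(161), Pow(-25279, -1)), Mul(7118, Pow(k, -1))) = Add(Mul(Mul(212, 161), Pow(-25279, -1)), Mul(7118, Pow(-550, -1))) = Add(Mul(34132, Rational(-1, 25279)), Mul(7118, Rational(-1, 550))) = Add(Rational(-34132, 25279), Rational(-3559, 275)) = Rational(-99354261, 6951725)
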